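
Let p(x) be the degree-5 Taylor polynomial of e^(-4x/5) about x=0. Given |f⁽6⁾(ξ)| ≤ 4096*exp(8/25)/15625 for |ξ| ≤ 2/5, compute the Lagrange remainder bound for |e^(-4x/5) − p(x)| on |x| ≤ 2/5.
16384*exp(8/25)/10986328125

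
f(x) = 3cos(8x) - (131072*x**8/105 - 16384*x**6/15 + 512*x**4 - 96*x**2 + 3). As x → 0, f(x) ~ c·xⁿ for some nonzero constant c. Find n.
10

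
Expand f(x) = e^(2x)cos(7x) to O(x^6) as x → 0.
1 + 2*x - 45*x**2/2 - 143*x**3/3 + 1241*x**4/24 + 10061*x**5/60 + O(x**6)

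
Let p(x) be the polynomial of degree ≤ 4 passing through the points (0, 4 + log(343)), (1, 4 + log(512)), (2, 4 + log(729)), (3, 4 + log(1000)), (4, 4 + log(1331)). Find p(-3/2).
4 + log(2674547297698374264627183411732207537069567390474128814152676841976093056220135929130377352411751*11**(49/128)*3**(7/32)*5**(29/32)*7**(9/128)/251084069415467230553431576928306656644094217778561380515840000000000000000000000000000000000000)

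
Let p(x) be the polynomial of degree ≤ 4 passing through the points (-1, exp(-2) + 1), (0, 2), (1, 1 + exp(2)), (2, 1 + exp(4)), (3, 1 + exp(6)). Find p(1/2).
(-5 + (-20*exp(4) + 188 + 90*exp(2) + 3*exp(6))*exp(2))*exp(-2)/128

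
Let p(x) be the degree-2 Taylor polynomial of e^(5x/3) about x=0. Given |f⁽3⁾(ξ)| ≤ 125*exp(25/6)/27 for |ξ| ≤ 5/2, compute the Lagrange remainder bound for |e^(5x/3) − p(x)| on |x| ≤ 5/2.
15625*exp(25/6)/1296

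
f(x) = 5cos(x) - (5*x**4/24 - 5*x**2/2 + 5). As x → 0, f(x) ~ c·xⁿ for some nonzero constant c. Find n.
6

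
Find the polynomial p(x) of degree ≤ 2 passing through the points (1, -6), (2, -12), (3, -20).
-x**2 - 3*x - 2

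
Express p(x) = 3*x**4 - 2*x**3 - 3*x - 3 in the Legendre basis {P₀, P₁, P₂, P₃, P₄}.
(-12/5)P₀ + (-21/5)P₁ + (12/7)P₂ + (-4/5)P₃ + (24/35)P₄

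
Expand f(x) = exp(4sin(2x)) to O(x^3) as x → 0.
1 + 8*x + 32*x**2 + O(x**3)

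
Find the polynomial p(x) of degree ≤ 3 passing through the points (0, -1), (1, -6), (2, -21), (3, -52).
-x**3 - 2*x**2 - 2*x - 1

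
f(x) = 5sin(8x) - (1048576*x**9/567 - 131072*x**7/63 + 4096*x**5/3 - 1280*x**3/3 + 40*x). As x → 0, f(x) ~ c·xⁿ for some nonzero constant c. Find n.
11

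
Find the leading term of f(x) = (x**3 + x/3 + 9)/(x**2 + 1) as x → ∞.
x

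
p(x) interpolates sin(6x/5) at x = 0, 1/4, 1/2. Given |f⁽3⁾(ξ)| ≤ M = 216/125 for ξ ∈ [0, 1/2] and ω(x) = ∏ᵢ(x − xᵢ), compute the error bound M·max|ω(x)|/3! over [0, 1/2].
sqrt(3)/1000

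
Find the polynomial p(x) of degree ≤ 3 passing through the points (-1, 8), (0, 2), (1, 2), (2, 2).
-x**3 + 3*x**2 - 2*x + 2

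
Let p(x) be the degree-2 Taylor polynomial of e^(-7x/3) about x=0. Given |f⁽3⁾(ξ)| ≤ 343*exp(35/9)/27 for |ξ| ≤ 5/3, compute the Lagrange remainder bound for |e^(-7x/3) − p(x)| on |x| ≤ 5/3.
42875*exp(35/9)/4374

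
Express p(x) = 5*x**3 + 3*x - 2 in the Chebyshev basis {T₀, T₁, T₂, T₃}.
(-2)T₀ + (27/4)T₁ + (5/4)T₃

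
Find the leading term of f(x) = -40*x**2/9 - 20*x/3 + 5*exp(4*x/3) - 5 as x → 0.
160*x**3/81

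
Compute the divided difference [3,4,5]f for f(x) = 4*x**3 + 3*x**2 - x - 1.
51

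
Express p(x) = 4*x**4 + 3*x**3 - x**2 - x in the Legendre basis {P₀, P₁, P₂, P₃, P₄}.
(7/15)P₀ + (4/5)P₁ + (34/21)P₂ + (6/5)P₃ + (32/35)P₄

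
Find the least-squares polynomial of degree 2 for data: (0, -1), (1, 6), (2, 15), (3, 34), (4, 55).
-27/35 + (22/7)x + (19/7)x²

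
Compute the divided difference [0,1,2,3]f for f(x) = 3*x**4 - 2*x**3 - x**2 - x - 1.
16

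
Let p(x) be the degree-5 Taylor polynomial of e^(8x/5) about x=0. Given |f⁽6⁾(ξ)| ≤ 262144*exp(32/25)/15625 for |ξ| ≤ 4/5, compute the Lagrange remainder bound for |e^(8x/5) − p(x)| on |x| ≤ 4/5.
67108864*exp(32/25)/10986328125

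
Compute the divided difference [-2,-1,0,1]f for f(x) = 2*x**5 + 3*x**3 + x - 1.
13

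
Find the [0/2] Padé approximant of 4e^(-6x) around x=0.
4/(18*x**2 + 6*x + 1)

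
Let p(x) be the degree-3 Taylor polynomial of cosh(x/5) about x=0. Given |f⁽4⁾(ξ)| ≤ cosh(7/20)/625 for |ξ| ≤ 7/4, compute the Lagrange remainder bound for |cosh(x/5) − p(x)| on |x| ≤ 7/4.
2401*cosh(7/20)/3840000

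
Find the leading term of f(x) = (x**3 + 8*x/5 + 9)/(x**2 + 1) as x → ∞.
x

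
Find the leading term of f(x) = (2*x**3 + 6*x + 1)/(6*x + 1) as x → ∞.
x**2/3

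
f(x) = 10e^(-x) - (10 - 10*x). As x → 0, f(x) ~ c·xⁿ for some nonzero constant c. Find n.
2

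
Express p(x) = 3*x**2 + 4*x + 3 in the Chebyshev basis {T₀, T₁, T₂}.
(9/2)T₀ + (4)T₁ + (3/2)T₂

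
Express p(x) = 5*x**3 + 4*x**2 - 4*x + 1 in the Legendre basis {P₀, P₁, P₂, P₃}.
(7/3)P₀ - P₁ + (8/3)P₂ + (2)P₃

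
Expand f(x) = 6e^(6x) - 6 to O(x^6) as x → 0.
36*x + 108*x**2 + 216*x**3 + 324*x**4 + 1944*x**5/5 + O(x**6)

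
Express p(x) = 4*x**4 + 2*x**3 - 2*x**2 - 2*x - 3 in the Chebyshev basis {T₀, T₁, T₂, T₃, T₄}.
(-5/2)T₀ + (-1/2)T₁ + T₂ + (1/2)T₃ + (1/2)T₄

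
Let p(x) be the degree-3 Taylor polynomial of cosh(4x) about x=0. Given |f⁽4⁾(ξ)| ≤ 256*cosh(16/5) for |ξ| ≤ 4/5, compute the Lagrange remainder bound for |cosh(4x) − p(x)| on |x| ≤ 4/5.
8192*cosh(16/5)/1875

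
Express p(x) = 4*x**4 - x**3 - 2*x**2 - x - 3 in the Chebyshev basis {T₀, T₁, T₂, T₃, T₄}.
(-5/2)T₀ + (-7/4)T₁ + T₂ + (-1/4)T₃ + (1/2)T₄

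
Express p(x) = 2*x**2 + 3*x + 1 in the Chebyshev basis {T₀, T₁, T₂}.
(2)T₀ + (3)T₁ + T₂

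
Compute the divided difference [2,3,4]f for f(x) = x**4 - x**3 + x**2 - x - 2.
47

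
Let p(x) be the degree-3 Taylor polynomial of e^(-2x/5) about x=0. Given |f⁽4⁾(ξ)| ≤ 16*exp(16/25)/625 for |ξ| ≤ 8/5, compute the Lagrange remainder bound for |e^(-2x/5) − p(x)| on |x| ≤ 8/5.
8192*exp(16/25)/1171875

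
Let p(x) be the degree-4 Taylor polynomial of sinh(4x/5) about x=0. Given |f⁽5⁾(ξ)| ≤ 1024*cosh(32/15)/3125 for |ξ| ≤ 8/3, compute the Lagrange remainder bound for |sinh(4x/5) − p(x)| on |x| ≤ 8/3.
4194304*cosh(32/15)/11390625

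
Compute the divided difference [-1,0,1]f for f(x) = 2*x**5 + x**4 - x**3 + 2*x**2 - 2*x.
3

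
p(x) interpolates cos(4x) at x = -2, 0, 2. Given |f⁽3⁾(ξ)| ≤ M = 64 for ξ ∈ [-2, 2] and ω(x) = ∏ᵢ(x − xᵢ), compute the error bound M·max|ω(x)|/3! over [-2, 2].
512*sqrt(3)/27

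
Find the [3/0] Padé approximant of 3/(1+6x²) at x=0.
3 - 18*x**2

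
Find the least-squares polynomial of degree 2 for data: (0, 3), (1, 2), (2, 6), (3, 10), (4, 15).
88/35 + (-8/35)x + (6/7)x²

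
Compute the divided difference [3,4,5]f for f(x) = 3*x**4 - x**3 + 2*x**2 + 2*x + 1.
281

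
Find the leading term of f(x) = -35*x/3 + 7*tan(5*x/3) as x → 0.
875*x**3/81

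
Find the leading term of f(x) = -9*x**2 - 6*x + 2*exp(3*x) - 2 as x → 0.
9*x**3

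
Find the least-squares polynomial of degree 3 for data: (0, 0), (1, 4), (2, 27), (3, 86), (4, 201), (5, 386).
1/14 + (1/84)x + (6/7)x² + (35/12)x³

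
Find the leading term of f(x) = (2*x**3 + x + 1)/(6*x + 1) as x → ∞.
x**2/3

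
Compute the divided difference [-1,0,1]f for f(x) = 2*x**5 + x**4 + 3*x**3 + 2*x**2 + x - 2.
3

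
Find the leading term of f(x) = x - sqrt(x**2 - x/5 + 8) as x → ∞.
1/10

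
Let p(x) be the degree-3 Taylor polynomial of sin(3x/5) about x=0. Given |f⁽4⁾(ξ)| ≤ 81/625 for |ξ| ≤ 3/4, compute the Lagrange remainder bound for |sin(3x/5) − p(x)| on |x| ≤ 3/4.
2187/1280000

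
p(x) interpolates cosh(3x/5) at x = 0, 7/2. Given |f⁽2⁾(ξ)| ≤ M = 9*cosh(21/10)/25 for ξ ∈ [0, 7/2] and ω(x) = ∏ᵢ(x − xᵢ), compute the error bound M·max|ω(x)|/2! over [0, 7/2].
441*cosh(21/10)/800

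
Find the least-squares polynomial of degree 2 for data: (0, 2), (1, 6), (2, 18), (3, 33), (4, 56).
13/7 + (25/14)x + (41/14)x²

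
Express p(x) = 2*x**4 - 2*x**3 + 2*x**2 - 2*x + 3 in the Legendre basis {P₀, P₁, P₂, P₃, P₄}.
(61/15)P₀ + (-16/5)P₁ + (52/21)P₂ + (-4/5)P₃ + (16/35)P₄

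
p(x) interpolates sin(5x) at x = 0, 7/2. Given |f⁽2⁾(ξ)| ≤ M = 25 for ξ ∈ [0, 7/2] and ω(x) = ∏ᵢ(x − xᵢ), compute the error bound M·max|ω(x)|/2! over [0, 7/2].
1225/32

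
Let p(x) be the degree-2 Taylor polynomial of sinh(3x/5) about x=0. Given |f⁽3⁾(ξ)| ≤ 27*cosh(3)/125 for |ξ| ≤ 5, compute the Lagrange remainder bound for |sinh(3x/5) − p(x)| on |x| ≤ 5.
9*cosh(3)/2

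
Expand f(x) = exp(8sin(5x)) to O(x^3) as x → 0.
1 + 40*x + 800*x**2 + O(x**3)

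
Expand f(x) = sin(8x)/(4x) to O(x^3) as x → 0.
2 - 64*x**2/3 + O(x**3)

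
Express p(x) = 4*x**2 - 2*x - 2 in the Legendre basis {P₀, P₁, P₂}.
(-2/3)P₀ + (-2)P₁ + (8/3)P₂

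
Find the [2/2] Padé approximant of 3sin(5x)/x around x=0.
(15 - 175*x**2/4)/(5*x**2/4 + 1)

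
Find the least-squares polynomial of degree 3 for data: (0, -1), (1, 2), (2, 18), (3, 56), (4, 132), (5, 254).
-43/42 + (283/252)x + (5/42)x² + (71/36)x³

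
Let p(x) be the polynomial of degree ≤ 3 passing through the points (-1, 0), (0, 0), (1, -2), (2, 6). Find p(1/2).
-3/2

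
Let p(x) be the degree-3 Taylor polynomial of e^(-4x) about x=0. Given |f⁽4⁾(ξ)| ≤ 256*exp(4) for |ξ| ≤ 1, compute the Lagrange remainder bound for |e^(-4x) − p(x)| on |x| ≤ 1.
32*exp(4)/3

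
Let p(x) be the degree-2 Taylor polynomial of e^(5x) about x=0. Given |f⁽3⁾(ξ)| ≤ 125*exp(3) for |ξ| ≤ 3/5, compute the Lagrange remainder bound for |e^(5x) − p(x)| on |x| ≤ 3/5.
9*exp(3)/2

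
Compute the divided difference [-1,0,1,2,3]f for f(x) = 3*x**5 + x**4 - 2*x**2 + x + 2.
16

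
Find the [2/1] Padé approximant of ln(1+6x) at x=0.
6*x*(x + 1)/(4*x + 1)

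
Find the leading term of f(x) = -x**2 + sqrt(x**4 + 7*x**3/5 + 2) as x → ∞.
7*x/10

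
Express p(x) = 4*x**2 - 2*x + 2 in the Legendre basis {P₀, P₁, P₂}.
(10/3)P₀ + (-2)P₁ + (8/3)P₂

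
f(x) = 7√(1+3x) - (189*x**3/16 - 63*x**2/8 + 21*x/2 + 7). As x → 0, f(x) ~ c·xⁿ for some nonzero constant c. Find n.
4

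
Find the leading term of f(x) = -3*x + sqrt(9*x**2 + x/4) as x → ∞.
1/24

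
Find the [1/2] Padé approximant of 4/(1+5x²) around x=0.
4/(5*x**2 + 1)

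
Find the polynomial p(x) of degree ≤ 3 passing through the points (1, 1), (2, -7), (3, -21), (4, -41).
-3*x**2 + x + 3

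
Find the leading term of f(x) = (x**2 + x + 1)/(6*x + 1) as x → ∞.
x/6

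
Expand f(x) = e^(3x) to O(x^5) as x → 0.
1 + 3*x + 9*x**2/2 + 9*x**3/2 + 27*x**4/8 + O(x**5)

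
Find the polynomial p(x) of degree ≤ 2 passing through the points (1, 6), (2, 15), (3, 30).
3*x**2 + 3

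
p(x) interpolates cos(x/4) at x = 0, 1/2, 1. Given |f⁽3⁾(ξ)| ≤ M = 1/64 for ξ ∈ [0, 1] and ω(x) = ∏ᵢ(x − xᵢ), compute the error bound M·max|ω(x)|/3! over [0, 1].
sqrt(3)/13824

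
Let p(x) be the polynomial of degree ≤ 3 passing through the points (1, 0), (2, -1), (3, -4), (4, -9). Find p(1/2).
-1/4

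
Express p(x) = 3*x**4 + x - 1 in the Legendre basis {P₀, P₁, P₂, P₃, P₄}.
(-2/5)P₀ + P₁ + (12/7)P₂ + (24/35)P₄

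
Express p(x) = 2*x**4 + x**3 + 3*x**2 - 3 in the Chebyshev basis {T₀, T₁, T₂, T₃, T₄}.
(-3/4)T₀ + (3/4)T₁ + (5/2)T₂ + (1/4)T₃ + (1/4)T₄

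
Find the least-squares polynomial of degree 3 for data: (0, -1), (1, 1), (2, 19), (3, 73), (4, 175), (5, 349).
-67/63 + (-46/189)x + (-37/63)x² + (79/27)x³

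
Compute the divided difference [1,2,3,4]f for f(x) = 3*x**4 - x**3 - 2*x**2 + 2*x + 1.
29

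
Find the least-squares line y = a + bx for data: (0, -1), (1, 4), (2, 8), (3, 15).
a = -13/10, b = 26/5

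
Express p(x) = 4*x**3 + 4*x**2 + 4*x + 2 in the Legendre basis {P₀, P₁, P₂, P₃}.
(10/3)P₀ + (32/5)P₁ + (8/3)P₂ + (8/5)P₃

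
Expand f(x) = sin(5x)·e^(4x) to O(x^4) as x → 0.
5*x + 20*x**2 + 115*x**3/6 + O(x**4)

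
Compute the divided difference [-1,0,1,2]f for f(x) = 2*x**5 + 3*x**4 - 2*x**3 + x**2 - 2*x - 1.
14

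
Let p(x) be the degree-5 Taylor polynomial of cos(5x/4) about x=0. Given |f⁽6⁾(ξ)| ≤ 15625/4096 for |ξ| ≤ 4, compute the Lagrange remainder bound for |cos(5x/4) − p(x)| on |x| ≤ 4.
3125/144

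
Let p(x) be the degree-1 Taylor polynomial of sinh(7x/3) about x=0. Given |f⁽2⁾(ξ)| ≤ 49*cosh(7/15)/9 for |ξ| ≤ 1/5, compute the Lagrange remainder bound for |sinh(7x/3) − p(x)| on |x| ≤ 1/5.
49*cosh(7/15)/450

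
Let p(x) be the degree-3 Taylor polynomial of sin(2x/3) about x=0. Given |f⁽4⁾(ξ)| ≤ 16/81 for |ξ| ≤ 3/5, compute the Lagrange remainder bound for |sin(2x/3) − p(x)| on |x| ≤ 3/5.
2/1875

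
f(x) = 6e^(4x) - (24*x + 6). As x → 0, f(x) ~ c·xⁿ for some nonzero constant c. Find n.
2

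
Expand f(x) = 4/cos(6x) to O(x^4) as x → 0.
4 + 72*x**2 + O(x**4)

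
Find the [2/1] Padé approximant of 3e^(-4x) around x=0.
(8*x**2 - 8*x + 3)/(4*x/3 + 1)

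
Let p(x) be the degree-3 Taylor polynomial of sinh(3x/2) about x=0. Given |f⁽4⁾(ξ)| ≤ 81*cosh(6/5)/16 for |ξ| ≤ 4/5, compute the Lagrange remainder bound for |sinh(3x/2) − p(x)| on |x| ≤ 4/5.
54*cosh(6/5)/625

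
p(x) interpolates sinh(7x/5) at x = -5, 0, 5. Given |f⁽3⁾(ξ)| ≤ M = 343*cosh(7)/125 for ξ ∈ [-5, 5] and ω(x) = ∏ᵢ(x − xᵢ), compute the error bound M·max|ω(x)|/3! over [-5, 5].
343*sqrt(3)*cosh(7)/27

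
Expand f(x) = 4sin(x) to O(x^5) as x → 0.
4*x - 2*x**3/3 + O(x**5)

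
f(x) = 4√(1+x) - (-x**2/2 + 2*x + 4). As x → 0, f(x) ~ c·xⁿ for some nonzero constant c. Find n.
3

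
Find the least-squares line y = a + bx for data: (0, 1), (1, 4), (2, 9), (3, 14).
a = 2/5, b = 22/5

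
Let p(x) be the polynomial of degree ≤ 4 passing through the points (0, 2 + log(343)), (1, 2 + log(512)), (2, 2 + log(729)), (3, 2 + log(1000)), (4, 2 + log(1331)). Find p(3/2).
2 + log(648*11**(9/128)*2**(3/4)*3**(7/32)*5**(17/32)*7**(113/128)/35)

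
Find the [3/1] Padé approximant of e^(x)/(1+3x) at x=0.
(503*x**3/2784 + 115*x**2/232 + 465*x/464 + 1)/(1393*x/464 + 1)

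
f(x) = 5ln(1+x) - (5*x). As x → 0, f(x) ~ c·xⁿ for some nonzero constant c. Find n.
2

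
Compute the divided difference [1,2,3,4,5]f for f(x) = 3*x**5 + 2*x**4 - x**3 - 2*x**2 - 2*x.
47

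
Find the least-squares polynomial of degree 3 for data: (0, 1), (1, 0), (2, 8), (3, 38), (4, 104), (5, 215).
47/42 + (-557/252)x + (-107/84)x² + (37/18)x³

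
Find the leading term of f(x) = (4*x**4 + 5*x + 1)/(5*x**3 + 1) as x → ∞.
4*x/5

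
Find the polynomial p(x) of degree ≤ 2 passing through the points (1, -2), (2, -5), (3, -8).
1 - 3*x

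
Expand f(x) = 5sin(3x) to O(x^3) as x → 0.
15*x + O(x**3)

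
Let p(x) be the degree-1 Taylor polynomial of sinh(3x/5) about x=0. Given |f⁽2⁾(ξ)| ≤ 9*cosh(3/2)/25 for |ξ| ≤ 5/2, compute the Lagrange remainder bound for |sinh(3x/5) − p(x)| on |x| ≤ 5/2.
9*cosh(3/2)/8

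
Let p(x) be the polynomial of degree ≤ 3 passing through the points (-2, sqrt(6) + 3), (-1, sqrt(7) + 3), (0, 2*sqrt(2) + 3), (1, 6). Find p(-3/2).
-5*sqrt(2)/8 + 5*sqrt(6)/16 + 15*sqrt(7)/16 + 51/16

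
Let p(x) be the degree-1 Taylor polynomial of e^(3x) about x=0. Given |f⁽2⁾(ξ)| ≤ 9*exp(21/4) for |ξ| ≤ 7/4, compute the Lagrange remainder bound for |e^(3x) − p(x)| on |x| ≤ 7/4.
441*exp(21/4)/32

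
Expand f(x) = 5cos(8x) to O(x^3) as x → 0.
5 - 160*x**2 + O(x**3)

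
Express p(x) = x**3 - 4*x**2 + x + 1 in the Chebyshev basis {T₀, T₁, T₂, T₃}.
-T₀ + (7/4)T₁ + (-2)T₂ + (1/4)T₃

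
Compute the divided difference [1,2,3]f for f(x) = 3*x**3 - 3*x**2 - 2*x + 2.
15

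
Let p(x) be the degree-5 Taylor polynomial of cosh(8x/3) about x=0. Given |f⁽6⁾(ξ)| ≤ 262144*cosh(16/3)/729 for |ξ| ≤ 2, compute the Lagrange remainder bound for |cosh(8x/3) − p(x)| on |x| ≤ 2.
1048576*cosh(16/3)/32805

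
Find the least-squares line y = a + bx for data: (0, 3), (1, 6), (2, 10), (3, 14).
a = 27/10, b = 37/10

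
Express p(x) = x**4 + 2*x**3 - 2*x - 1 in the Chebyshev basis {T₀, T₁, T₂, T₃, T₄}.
(-5/8)T₀ + (-1/2)T₁ + (1/2)T₂ + (1/2)T₃ + (1/8)T₄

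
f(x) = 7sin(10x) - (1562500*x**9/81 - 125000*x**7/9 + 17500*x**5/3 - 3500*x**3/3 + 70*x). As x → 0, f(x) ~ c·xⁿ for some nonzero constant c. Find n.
11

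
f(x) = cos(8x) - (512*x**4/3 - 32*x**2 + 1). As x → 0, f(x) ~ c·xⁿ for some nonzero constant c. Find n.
6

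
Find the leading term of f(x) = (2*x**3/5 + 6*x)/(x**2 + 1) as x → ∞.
2*x/5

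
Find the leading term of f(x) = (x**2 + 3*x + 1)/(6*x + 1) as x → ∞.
x/6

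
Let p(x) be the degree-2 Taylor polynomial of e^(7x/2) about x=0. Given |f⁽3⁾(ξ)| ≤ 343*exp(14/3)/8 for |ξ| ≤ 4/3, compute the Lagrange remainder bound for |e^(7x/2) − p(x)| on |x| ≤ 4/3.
1372*exp(14/3)/81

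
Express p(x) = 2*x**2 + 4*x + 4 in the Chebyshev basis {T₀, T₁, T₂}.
(5)T₀ + (4)T₁ + T₂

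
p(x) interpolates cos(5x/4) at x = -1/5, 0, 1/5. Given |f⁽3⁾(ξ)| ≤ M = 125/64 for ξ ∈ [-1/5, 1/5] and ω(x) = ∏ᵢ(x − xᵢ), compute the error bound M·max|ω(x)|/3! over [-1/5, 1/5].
sqrt(3)/1728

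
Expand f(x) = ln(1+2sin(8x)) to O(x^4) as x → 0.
16*x - 128*x**2 + 3584*x**3/3 + O(x**4)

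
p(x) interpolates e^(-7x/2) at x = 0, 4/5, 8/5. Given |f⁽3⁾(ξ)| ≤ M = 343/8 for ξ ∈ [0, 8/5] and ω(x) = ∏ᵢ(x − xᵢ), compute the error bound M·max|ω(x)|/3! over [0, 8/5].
2744*sqrt(3)/3375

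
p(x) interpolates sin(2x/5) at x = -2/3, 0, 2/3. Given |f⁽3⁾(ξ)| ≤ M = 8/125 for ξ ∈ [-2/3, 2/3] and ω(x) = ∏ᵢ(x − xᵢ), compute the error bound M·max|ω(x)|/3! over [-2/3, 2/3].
64*sqrt(3)/91125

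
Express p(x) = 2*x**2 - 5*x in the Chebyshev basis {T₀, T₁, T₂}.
T₀ + (-5)T₁ + T₂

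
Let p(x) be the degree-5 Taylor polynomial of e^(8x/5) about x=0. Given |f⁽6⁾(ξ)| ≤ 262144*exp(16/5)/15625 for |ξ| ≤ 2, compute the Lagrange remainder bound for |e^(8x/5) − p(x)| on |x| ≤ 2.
1048576*exp(16/5)/703125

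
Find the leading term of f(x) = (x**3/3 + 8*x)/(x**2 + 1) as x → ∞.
x/3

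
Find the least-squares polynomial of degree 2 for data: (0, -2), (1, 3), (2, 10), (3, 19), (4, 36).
-52/35 + (62/35)x + (13/7)x²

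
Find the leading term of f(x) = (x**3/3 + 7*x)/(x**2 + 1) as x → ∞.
x/3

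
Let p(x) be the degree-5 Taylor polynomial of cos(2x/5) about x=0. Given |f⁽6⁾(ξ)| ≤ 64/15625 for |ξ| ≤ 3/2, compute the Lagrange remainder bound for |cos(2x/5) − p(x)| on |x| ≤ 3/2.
81/1250000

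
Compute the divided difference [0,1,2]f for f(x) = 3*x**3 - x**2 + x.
8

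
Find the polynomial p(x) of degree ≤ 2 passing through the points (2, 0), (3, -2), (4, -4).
4 - 2*x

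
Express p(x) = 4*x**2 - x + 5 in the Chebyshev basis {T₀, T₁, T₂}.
(7)T₀ - T₁ + (2)T₂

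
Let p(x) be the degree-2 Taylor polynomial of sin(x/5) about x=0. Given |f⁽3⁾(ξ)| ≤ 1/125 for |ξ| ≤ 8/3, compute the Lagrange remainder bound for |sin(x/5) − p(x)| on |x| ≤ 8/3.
256/10125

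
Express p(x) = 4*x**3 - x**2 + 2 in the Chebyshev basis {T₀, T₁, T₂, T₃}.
(3/2)T₀ + (3)T₁ + (-1/2)T₂ + T₃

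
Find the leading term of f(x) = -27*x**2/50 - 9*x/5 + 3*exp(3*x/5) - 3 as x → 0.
27*x**3/250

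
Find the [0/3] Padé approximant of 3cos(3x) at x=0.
3/(9*x**2/2 + 1)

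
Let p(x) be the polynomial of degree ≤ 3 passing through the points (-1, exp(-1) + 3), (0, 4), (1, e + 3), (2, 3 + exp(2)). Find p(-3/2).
(35 + e*(-5*exp(2) + 13 + 21*e))*exp(-1)/16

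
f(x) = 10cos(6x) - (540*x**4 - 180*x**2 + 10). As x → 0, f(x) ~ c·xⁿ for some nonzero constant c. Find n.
6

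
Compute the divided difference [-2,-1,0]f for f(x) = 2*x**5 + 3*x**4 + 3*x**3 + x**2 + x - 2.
-17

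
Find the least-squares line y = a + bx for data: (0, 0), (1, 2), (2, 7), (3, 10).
a = -1/2, b = 7/2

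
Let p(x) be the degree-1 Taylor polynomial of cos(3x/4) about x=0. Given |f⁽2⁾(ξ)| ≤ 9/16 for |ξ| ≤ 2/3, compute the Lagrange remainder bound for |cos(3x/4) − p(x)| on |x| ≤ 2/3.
1/8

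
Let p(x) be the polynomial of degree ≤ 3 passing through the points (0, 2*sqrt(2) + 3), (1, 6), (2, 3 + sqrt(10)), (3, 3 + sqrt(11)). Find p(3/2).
-sqrt(11)/16 - sqrt(2)/8 + 9*sqrt(10)/16 + 75/16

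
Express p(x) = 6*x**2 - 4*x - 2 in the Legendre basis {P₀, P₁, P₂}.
(-4)P₁ + (4)P₂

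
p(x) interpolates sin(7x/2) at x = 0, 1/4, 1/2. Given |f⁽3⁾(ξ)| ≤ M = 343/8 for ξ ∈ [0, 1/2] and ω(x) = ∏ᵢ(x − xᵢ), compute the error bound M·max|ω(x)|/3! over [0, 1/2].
343*sqrt(3)/13824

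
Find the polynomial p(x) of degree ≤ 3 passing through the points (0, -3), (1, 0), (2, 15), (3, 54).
2*x**3 + x - 3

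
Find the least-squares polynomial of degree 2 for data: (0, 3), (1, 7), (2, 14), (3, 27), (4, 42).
3 + (9/5)x + (2)x²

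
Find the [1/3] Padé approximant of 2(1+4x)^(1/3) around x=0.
(20*x/3 + 2)/(64*x**3/81 - 8*x**2/9 + 2*x + 1)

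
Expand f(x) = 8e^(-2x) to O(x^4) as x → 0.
8 - 16*x + 16*x**2 - 32*x**3/3 + O(x**4)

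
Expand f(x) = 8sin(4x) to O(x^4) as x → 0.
32*x - 256*x**3/3 + O(x**4)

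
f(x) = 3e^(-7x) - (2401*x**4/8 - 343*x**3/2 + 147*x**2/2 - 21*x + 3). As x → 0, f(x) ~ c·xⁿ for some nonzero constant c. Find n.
5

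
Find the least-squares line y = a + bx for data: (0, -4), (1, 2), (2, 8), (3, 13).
a = -19/5, b = 57/10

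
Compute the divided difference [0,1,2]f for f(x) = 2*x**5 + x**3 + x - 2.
33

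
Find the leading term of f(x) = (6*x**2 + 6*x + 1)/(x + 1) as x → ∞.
6*x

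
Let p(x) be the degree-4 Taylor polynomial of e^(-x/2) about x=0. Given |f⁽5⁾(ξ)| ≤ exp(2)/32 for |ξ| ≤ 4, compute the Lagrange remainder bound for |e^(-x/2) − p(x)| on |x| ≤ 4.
4*exp(2)/15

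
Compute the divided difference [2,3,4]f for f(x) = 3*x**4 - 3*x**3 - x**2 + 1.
137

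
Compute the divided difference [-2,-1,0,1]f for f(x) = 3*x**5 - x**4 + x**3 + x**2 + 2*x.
18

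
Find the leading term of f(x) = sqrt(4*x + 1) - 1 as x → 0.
2*x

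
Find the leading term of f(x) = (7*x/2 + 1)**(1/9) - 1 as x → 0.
7*x/18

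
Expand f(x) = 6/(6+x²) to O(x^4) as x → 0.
1 - x**2/6 + O(x**4)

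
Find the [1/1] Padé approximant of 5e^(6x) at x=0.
(15*x + 5)/(1 - 3*x)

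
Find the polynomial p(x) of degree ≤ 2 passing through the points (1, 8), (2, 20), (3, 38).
3*x**2 + 3*x + 2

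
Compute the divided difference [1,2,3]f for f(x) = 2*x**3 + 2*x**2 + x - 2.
14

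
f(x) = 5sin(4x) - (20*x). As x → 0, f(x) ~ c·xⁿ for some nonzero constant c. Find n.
3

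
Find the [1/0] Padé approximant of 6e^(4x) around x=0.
24*x + 6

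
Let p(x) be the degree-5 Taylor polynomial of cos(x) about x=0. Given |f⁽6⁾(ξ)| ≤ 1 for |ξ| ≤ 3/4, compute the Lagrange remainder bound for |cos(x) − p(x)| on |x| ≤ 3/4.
81/327680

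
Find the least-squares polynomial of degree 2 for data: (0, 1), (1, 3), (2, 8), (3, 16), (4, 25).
29/35 + (87/70)x + (17/14)x²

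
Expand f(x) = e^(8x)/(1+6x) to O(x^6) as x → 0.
1 + 2*x + 20*x**2 - 104*x**3/3 + 1136*x**4/3 - 29984*x**5/15 + O(x**6)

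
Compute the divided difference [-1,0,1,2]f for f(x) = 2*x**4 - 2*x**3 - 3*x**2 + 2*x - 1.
2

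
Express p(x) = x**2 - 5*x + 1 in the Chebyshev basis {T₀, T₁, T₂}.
(3/2)T₀ + (-5)T₁ + (1/2)T₂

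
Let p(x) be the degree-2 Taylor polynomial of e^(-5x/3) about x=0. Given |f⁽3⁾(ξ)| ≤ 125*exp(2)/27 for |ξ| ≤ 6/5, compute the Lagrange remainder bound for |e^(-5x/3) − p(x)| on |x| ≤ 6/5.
4*exp(2)/3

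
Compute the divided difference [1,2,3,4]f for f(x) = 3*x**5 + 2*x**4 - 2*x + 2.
215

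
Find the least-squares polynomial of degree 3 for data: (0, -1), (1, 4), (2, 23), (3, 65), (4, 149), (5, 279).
-58/63 + (404/189)x + (185/252)x² + (217/108)x³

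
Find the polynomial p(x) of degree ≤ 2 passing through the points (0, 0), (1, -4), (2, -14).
-3*x**2 - x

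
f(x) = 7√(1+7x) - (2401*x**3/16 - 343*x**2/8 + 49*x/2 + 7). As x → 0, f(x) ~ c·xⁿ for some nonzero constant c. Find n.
4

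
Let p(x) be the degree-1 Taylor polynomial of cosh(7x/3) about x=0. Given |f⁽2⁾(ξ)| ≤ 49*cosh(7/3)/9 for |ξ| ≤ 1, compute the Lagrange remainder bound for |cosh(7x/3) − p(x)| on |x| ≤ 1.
49*cosh(7/3)/18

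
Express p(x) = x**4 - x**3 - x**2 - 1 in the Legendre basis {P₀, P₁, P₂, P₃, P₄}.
(-17/15)P₀ + (-3/5)P₁ + (-2/21)P₂ + (-2/5)P₃ + (8/35)P₄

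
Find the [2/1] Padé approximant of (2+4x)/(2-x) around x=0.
(2*x + 1)/(1 - x/2)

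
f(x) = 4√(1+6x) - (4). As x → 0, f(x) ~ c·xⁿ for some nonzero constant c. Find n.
1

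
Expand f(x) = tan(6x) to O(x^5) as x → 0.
6*x + 72*x**3 + O(x**5)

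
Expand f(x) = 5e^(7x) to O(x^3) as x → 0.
5 + 35*x + 245*x**2/2 + O(x**3)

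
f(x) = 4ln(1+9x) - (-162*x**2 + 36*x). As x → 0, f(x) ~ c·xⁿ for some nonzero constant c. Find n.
3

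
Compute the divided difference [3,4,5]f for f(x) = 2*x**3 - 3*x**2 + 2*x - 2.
21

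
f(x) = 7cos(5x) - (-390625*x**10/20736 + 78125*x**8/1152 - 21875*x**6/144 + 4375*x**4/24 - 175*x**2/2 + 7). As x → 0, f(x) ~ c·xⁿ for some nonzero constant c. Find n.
12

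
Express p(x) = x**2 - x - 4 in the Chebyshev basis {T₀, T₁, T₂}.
(-7/2)T₀ - T₁ + (1/2)T₂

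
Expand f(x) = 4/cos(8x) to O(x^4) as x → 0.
4 + 128*x**2 + O(x**4)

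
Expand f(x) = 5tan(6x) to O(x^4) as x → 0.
30*x + 360*x**3 + O(x**4)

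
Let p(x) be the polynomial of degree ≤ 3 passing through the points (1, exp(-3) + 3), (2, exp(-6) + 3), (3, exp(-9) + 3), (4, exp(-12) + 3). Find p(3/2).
(-5*exp(3) + 1 + 15*exp(6) + 5*exp(9) + 48*exp(12))*exp(-12)/16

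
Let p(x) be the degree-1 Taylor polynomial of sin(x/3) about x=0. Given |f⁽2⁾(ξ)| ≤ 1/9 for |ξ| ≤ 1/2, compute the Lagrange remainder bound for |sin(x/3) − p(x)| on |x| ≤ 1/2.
1/72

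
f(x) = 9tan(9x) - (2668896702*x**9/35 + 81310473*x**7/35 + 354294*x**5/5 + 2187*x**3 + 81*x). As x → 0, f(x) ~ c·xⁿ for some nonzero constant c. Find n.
11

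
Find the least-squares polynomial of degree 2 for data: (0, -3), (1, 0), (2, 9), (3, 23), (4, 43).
-106/35 + (5/14)x + (39/14)x²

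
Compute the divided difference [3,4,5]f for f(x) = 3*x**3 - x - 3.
36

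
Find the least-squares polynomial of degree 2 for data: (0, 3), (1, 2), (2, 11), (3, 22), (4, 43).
97/35 + (-22/7)x + (23/7)x²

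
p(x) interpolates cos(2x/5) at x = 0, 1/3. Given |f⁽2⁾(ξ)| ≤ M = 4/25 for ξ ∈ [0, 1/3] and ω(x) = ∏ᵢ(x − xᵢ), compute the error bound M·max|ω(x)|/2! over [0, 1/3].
1/450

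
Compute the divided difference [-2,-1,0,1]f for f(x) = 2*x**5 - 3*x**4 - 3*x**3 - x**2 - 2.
13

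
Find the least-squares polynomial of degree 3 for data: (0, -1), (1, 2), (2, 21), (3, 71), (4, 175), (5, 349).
-23/21 + (323/126)x + (-185/84)x² + (113/36)x³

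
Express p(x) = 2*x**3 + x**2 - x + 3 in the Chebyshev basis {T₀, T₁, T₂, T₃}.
(7/2)T₀ + (1/2)T₁ + (1/2)T₂ + (1/2)T₃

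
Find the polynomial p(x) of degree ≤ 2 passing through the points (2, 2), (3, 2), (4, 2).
2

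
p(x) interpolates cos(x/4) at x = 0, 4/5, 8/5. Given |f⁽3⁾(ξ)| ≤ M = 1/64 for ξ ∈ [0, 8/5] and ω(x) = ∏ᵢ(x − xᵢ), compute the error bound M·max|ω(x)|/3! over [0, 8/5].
sqrt(3)/3375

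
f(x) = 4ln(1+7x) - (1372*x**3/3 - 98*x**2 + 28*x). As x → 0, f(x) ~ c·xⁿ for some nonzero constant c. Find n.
4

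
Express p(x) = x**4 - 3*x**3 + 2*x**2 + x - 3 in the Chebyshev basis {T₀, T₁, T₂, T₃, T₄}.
(-13/8)T₀ + (-5/4)T₁ + (3/2)T₂ + (-3/4)T₃ + (1/8)T₄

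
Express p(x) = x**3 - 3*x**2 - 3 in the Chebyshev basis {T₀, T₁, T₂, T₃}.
(-9/2)T₀ + (3/4)T₁ + (-3/2)T₂ + (1/4)T₃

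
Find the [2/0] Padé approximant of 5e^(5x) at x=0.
125*x**2/2 + 25*x + 5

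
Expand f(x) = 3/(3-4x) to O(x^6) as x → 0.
1 + 4*x/3 + 16*x**2/9 + 64*x**3/27 + 256*x**4/81 + 1024*x**5/243 + O(x**6)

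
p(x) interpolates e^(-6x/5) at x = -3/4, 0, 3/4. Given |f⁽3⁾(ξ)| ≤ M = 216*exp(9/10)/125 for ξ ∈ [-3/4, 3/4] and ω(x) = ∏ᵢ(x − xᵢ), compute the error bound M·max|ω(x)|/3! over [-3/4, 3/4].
27*sqrt(3)*exp(9/10)/1000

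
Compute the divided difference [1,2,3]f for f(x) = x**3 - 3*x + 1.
6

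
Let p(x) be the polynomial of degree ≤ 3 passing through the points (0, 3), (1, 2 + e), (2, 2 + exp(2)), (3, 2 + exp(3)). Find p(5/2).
-5*e/16 + 33/16 + 5*exp(3)/16 + 15*exp(2)/16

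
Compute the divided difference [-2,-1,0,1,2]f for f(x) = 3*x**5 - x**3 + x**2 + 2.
0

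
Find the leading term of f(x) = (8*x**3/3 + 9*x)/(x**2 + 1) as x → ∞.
8*x/3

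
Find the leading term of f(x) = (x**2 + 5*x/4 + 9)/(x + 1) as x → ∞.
x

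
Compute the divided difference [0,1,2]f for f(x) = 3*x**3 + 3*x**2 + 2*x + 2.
12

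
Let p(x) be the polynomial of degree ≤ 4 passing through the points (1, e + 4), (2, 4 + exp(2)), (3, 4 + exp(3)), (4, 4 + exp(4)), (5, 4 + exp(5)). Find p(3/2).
-35*exp(3)/64 - 5*exp(5)/128 + 35*e/128 + 4 + 35*exp(2)/32 + 7*exp(4)/32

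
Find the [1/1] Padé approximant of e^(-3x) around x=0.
(1 - 3*x/2)/(3*x/2 + 1)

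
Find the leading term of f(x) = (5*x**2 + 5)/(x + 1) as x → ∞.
5*x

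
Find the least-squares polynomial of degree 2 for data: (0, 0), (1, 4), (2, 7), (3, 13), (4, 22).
16/35 + (111/70)x + (13/14)x²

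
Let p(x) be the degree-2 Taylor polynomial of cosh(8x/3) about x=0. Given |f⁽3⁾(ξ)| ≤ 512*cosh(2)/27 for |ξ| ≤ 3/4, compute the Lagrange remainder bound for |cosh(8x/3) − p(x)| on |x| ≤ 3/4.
4*cosh(2)/3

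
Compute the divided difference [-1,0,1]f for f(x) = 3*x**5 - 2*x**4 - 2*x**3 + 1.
-2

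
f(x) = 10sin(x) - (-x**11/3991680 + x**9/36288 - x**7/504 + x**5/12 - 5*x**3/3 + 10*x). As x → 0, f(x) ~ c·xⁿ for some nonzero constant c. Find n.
13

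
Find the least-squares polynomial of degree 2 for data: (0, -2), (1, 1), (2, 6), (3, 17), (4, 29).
-69/35 + (33/35)x + (12/7)x²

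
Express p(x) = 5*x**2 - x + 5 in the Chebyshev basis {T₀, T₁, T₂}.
(15/2)T₀ - T₁ + (5/2)T₂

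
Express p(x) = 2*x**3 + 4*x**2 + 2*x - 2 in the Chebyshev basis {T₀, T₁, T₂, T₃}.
(7/2)T₁ + (2)T₂ + (1/2)T₃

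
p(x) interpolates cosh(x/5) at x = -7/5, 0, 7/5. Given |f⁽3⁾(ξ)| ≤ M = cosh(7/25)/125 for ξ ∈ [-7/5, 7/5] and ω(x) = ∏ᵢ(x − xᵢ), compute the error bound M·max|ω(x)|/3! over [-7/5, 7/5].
343*sqrt(3)*cosh(7/25)/421875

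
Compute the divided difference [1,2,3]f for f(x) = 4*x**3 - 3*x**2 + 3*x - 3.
21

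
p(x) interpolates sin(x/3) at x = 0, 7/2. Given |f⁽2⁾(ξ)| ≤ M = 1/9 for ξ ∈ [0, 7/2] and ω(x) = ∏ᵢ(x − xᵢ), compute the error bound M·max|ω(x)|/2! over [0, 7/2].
49/288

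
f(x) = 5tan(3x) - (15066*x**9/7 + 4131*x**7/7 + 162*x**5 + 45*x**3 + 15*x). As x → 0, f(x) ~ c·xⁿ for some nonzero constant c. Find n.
11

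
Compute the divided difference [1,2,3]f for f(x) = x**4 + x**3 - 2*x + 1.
31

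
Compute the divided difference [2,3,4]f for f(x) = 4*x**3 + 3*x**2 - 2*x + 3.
39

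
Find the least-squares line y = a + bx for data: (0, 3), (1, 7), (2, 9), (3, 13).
a = 16/5, b = 16/5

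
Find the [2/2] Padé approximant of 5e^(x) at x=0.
(5*x**2/12 + 5*x/2 + 5)/(x**2/12 - x/2 + 1)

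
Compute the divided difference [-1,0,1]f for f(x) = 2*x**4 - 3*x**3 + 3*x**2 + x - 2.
5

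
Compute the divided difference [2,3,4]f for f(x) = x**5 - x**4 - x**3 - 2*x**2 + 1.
219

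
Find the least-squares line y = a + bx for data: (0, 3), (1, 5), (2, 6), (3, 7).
a = 33/10, b = 13/10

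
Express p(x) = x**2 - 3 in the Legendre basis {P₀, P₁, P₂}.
(-8/3)P₀ + (2/3)P₂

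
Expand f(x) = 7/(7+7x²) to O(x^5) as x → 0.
1 - x**2 + x**4 + O(x**5)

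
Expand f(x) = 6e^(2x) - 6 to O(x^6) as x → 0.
12*x + 12*x**2 + 8*x**3 + 4*x**4 + 8*x**5/5 + O(x**6)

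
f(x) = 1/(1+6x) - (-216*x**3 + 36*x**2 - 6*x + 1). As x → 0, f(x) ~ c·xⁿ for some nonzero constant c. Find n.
4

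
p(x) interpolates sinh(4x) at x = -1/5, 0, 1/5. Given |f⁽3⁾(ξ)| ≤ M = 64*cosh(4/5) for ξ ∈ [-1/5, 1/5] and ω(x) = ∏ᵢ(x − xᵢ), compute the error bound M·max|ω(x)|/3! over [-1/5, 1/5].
64*sqrt(3)*cosh(4/5)/3375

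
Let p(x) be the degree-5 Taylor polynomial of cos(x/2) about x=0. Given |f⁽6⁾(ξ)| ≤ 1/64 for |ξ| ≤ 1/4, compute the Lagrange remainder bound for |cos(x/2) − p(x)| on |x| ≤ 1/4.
1/188743680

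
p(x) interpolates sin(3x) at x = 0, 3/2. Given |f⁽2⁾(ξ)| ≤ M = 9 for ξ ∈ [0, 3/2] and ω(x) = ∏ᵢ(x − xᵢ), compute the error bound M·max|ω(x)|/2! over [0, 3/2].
81/32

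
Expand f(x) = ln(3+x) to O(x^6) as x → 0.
log(3) + x/3 - x**2/18 + x**3/81 - x**4/324 + x**5/1215 + O(x**6)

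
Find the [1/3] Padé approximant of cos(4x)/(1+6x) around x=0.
(1 - 10*x/9)/(352*x**3/9 + 4*x**2/3 + 44*x/9 + 1)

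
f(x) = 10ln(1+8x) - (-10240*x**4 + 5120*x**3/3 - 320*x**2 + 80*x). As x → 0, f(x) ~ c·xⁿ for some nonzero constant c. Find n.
5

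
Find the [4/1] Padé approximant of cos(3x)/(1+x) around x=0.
(27*x**4/8 - 9*x**2/2 + 1)/(x + 1)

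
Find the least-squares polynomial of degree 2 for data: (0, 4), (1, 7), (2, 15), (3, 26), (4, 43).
141/35 + (59/70)x + (31/14)x²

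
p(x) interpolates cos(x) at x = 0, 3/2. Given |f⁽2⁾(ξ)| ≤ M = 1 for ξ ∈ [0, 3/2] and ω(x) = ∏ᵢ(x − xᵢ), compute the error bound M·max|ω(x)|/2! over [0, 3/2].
9/32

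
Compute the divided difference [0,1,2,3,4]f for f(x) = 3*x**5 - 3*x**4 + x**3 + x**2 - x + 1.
27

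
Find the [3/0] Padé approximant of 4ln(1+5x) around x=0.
10*x*(50*x**2 - 15*x + 6)/3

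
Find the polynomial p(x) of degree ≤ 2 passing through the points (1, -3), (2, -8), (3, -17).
-2*x**2 + x - 2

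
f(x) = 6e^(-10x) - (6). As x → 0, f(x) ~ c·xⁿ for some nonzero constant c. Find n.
1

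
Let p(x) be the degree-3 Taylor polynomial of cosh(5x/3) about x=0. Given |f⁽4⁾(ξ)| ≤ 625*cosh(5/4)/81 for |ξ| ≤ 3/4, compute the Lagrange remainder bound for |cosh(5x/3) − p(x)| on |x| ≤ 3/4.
625*cosh(5/4)/6144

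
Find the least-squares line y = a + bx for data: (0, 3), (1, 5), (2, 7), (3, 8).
a = 16/5, b = 17/10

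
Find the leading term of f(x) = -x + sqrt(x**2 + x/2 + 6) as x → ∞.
1/4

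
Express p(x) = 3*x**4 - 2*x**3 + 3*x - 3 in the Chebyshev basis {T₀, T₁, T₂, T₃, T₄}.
(-15/8)T₀ + (3/2)T₁ + (3/2)T₂ + (-1/2)T₃ + (3/8)T₄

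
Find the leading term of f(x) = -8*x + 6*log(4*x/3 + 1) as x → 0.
-16*x**2/3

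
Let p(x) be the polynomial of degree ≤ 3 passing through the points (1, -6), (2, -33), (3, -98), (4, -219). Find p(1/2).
-9/8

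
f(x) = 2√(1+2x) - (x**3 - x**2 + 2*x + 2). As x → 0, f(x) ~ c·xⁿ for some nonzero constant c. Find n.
4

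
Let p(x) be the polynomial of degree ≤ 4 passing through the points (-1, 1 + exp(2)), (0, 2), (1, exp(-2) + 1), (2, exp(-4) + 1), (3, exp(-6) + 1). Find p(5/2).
(-70*exp(4) + 35 + 140*exp(2) + (156 - 5*exp(2))*exp(6))*exp(-6)/128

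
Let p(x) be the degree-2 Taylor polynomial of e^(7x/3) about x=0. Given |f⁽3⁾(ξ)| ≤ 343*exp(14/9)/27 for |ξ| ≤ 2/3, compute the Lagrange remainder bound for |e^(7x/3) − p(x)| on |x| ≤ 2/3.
1372*exp(14/9)/2187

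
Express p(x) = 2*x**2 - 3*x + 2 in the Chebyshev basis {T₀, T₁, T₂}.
(3)T₀ + (-3)T₁ + T₂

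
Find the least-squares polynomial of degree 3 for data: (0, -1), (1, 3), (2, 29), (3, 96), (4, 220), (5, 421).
-127/126 + (-887/756)x + (136/63)x² + (323/108)x³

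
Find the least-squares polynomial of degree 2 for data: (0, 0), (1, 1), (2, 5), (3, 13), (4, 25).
4/35 + (-43/35)x + (13/7)x²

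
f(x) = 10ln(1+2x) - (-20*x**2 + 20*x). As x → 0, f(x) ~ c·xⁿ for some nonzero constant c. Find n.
3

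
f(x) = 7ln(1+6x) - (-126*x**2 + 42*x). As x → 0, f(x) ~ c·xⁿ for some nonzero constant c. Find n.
3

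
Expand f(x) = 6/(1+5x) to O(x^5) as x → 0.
6 - 30*x + 150*x**2 - 750*x**3 + 3750*x**4 + O(x**5)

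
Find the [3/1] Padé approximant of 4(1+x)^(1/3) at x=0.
(-4*x**3/81 + 4*x**2/9 + 4*x + 4)/(2*x/3 + 1)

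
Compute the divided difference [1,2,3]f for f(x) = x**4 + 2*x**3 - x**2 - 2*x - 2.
36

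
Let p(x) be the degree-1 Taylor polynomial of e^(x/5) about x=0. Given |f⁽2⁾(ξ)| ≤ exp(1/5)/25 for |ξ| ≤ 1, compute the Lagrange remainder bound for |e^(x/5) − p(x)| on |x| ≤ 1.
exp(1/5)/50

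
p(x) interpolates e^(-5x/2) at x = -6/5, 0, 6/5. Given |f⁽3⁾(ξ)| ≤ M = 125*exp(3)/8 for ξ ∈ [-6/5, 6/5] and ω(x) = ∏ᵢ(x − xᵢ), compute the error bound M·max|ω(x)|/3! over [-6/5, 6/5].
sqrt(3)*exp(3)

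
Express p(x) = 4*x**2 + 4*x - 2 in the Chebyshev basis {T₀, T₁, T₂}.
(4)T₁ + (2)T₂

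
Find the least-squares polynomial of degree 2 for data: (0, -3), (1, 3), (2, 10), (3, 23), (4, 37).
-20/7 + (26/7)x + (11/7)x²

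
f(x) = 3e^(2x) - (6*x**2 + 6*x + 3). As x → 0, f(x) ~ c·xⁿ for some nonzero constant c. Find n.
3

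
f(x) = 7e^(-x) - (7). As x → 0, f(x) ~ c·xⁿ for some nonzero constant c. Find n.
1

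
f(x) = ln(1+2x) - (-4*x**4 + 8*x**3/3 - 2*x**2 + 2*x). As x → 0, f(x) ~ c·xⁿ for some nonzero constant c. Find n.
5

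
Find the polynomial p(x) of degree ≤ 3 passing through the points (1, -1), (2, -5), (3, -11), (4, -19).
-x**2 - x + 1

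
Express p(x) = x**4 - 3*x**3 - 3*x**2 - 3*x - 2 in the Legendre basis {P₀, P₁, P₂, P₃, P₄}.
(-14/5)P₀ + (-24/5)P₁ + (-10/7)P₂ + (-6/5)P₃ + (8/35)P₄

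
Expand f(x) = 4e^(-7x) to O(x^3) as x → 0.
4 - 28*x + 98*x**2 + O(x**3)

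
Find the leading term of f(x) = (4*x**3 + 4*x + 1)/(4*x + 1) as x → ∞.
x**2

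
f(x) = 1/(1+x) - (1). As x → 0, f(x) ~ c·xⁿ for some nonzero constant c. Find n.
1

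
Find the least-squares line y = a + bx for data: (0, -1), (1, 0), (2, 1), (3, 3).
a = -6/5, b = 13/10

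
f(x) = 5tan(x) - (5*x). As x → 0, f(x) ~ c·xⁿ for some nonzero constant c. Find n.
3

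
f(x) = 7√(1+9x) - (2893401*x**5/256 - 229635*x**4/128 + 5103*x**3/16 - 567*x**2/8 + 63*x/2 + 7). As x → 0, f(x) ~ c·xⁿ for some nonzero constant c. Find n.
6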